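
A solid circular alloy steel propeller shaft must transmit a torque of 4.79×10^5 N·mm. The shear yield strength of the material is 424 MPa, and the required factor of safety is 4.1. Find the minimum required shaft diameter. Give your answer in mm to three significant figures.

Allowable shear stress τ_allow = 424/4.1 = 103.4 MPa.
For a solid shaft τ = 16T/(πd³), so d³ = 16T/(π τ_allow) = 16×479000/(π×103.4) = 23590 mm³.
d = (23590)^(1/3) = 28.68 mm.

d = 28.7 mm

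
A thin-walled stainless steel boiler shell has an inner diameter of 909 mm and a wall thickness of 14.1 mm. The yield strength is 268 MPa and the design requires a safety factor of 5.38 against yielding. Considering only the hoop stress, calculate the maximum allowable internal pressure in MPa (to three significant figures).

p_allow = 1.55 MPa

σ_allow = 268/5.38 = 49.81 MPa.
σ_h = pD/(2t) → p_allow = 2σ_allow t/D = 2×49.81×14.1/909 = 1.545 MPa.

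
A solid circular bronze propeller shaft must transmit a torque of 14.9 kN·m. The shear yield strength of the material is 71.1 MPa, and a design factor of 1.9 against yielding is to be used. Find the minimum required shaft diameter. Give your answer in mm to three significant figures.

Allowable shear stress τ_allow = 71.1/1.9 = 37.42 MPa.
For a solid shaft τ = 16T/(πd³), so d³ = 16T/(π τ_allow) = 16×1.4900×10^7/(π×37.42) = 2.028×10^6 mm³.
d = (2.028×10^6)^(1/3) = 126.6 mm.

d = 127 mm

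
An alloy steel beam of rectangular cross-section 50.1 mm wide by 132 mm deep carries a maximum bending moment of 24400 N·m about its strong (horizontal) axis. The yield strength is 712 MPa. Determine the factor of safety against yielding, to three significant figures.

n = 4.25

Section modulus S = bh²/6 = 50.1×132²/6 = 145500 mm³.
σ = M/S = 2.4400×10^7/145500 = 167.7 MPa.
n = 712/167.7 = 4.245.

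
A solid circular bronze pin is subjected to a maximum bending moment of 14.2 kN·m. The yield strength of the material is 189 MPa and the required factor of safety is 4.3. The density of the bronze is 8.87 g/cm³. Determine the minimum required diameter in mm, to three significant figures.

d = 149 mm

σ_allow = 189/4.3 = 43.95 MPa.
For a solid circular section σ = 32M/(πd³), so d³ = 32M/(π σ_allow) = 32×1.4200×10^7/(π×43.95) = 3.291×10^6 mm³.
d = 148.7 mm.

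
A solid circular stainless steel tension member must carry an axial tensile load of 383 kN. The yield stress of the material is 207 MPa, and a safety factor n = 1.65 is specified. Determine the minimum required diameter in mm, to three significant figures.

d = 62.3 mm

Allowable stress σ_allow = 207/1.65 = 125.5 MPa.
Required area A = F/σ_allow = 383000/125.5 = 3053 mm².
A = πd²/4 → d = √(4A/π) = 62.35 mm.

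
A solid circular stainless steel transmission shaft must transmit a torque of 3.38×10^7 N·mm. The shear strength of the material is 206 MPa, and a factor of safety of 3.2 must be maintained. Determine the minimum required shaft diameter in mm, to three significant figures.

d = 139 mm

Allowable shear stress τ_allow = 206/3.2 = 64.38 MPa.
For a solid shaft τ = 16T/(πd³), so d³ = 16T/(π τ_allow) = 16×3.3800×10^7/(π×64.38) = 2.674×10^6 mm³.
d = (2.674×10^6)^(1/3) = 138.8 mm.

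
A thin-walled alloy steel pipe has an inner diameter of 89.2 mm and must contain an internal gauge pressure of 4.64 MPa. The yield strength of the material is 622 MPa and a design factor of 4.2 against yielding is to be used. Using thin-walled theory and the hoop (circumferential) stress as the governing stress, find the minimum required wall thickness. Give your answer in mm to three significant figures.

σ_allow = 622/4.2 = 148.1 MPa.
Hoop stress σ_h = pD/(2t), so t = pD/(2σ_allow) = 4.64×89.2/(2×148.1) = 1.397 mm.

t = 1.40 mm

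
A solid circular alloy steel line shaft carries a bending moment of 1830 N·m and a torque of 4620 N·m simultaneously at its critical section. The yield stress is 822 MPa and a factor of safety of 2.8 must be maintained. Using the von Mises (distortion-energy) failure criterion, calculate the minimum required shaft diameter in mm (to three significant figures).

σ_allow = σ_y/n = 822/2.8 = 293.6 MPa.
For a solid shaft σ_b = 32M/(πd³) and τ = 16T/(πd³), so the von Mises stress is σ' = (16/πd³)·√(4M²+3T²).
√(4M²+3T²) = √(4×(1.830×10^6)² + 3×(4.620×10^6)²) = 8.799×10^6 N·mm.
d³ = 16×8.799×10^6/(π×293.6) = 152700 mm³.
d = 53.44 mm.

d = 53.4 mm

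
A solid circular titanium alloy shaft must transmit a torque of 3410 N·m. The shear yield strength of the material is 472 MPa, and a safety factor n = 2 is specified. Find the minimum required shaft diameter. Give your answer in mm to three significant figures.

d = 41.9 mm

Allowable shear stress τ_allow = 472/2 = 236.0 MPa.
For a solid shaft τ = 16T/(πd³), so d³ = 16T/(π τ_allow) = 16×3410000/(π×236.0) = 73590 mm³.
d = (73590)^(1/3) = 41.91 mm.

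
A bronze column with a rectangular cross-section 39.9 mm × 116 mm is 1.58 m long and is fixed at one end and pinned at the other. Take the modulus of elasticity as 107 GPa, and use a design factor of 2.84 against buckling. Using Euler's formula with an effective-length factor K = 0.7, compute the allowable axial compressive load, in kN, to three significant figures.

Buckling occurs about the weak axis: I_min = h·b³/12 = 116×39.9³/12 = 614000 mm⁴ (b = 39.9 mm is the smaller dimension).
Effective length L_e = KL = 0.7×1.58 m = 1106 mm.
Euler critical load P_cr = π²EI/L_e² = π²×107000×614000/1106² = 530100 N.
P_allow = P_cr/n = 530100/2.84 = 186700 N.

P_allow = 187 kN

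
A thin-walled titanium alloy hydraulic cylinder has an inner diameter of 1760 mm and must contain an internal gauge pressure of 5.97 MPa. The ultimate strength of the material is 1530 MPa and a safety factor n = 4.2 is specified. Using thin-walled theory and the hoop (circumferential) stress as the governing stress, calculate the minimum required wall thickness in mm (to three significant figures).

t = 14.4 mm

σ_allow = 1530/4.2 = 364.3 MPa.
Hoop stress σ_h = pD/(2t), so t = pD/(2σ_allow) = 5.97×1760/(2×364.3) = 14.42 mm.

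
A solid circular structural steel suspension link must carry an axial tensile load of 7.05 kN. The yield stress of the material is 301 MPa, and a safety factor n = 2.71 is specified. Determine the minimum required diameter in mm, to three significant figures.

Allowable stress σ_allow = 301/2.71 = 111.1 MPa.
Required area A = F/σ_allow = 7050.0/111.1 = 63.47 mm².
A = πd²/4 → d = √(4A/π) = 8.990 mm.

d = 8.99 mm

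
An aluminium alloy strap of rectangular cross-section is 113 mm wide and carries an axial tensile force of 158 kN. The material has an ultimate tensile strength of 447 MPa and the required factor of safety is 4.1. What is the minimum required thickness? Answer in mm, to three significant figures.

σ_allow = 447/4.1 = 109.0 MPa.
Required area A = F/σ_allow = 158000/109.0 = 1449 mm².
t = A/w = 1449/113 = 12.82 mm.

t = 12.8 mm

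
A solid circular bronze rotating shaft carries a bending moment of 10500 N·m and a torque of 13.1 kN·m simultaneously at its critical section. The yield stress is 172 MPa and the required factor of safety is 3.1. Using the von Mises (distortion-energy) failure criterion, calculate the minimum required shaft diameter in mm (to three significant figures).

d = 142 mm

σ_allow = σ_y/n = 172/3.1 = 55.48 MPa.
For a solid shaft σ_b = 32M/(πd³) and τ = 16T/(πd³), so the von Mises stress is σ' = (16/πd³)·√(4M²+3T²).
√(4M²+3T²) = √(4×(1.050×10^7)² + 3×(1.310×10^7)²) = 3.092×10^7 N·mm.
d³ = 16×3.092×10^7/(π×55.48) = 2.838×10^6 mm³.
d = 141.6 mm.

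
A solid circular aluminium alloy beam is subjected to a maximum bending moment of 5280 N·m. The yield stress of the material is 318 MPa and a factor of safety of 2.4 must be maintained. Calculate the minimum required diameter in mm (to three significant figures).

σ_allow = 318/2.4 = 132.5 MPa.
For a solid circular section σ = 32M/(πd³), so d³ = 32M/(π σ_allow) = 32×5280000/(π×132.5) = 405900 mm³.
d = 74.04 mm.

d = 74.0 mm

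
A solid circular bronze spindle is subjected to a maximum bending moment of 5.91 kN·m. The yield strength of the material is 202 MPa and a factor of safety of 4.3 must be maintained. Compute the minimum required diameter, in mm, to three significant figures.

σ_allow = 202/4.3 = 46.98 MPa.
For a solid circular section σ = 32M/(πd³), so d³ = 32M/(π σ_allow) = 32×5910000/(π×46.98) = 1.281×10^6 mm³.
d = 108.6 mm.

d = 109 mm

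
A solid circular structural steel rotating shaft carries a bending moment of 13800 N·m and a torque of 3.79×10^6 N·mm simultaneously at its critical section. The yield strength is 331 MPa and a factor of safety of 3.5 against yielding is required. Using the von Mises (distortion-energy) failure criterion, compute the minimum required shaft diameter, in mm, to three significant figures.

d = 115 mm

σ_allow = σ_y/n = 331/3.5 = 94.57 MPa.
For a solid shaft σ_b = 32M/(πd³) and τ = 16T/(πd³), so the von Mises stress is σ' = (16/πd³)·√(4M²+3T²).
√(4M²+3T²) = √(4×(1.380×10^7)² + 3×(3.790×10^6)²) = 2.837×10^7 N·mm.
d³ = 16×2.837×10^7/(π×94.57) = 1.528×10^6 mm³.
d = 115.2 mm.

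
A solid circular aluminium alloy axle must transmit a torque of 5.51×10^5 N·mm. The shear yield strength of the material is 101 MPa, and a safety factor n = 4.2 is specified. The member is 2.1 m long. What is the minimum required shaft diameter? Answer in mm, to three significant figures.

d = 48.9 mm

Allowable shear stress τ_allow = 101/4.2 = 24.05 MPa.
For a solid shaft τ = 16T/(πd³), so d³ = 16T/(π τ_allow) = 16×551000/(π×24.05) = 116700 mm³.
d = (116700)^(1/3) = 48.87 mm.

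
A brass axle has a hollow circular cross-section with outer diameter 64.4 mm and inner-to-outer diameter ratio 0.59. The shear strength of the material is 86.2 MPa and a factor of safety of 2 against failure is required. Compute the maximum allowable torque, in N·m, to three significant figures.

T_allow = 1990 N·m

τ_allow = 86.2/2 = 43.10 MPa.
For a hollow shaft T_allow = τ_allow·πd_o³(1−k⁴)/16 with 1−k⁴ = 0.8788, so πd_o³(1−k⁴)/16 = 46090 mm³.
T_allow = 43.10×46090 = 1.986×10^6 N·mm = 1986 N·m.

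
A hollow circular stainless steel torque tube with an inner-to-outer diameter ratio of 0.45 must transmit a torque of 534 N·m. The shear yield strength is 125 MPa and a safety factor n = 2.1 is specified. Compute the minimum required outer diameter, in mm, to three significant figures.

τ_allow = 125/2.1 = 59.52 MPa.
For a hollow shaft τ = 16T/[πd_o³(1−k⁴)] with k = 0.45, so 1−k⁴ = 0.9590.
d_o³ = 16T/[π τ_allow (1−k⁴)] = 16×534000/(π×59.52×0.9590) = 47640 mm³.
d_o = 36.25 mm.

d_o = 36.3 mm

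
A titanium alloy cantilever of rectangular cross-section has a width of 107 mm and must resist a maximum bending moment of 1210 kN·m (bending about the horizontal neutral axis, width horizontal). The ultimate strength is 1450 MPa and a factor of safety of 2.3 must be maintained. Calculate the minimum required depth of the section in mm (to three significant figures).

σ_allow = 1450/2.3 = 630.4 MPa.
For a rectangular section σ = 6M/(bh²), so h² = 6M/(b σ_allow) = 6×1.2100×10^9/(107×630.4) = 107600 mm².
h = 328.1 mm.

h = 328 mm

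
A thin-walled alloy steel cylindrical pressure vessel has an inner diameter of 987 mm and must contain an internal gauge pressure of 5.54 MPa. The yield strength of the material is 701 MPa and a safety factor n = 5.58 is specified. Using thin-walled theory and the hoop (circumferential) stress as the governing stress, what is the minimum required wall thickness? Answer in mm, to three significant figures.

t = 21.8 mm

σ_allow = 701/5.58 = 125.6 MPa.
Hoop stress σ_h = pD/(2t), so t = pD/(2σ_allow) = 5.54×987/(2×125.6) = 21.76 mm.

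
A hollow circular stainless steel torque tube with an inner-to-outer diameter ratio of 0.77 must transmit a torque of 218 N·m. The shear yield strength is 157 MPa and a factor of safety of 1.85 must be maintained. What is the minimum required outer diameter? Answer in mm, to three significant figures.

τ_allow = 157/1.85 = 84.86 MPa.
For a hollow shaft τ = 16T/[πd_o³(1−k⁴)] with k = 0.77, so 1−k⁴ = 0.6485.
d_o³ = 16T/[π τ_allow (1−k⁴)] = 16×218000/(π×84.86×0.6485) = 20170 mm³.
d_o = 27.22 mm.

d_o = 27.2 mm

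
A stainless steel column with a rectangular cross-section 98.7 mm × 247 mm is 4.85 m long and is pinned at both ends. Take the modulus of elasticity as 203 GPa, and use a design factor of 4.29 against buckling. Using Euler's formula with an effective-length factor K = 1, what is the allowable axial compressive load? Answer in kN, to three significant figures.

P_allow = 393 kN

Buckling occurs about the weak axis: I_min = h·b³/12 = 247×98.7³/12 = 1.979×10^7 mm⁴ (b = 98.7 mm is the smaller dimension).
Effective length L_e = KL = 1×4.85 m = 4850 mm.
Euler critical load P_cr = π²EI/L_e² = π²×203000×1.979×10^7/4850² = 1.686×10^6 N.
P_allow = P_cr/n = 1.686×10^6/4.29 = 392900 N.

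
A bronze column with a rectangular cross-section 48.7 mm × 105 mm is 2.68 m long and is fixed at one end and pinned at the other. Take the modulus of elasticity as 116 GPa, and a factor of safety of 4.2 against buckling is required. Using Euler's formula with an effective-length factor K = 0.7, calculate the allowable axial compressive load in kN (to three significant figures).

P_allow = 78.3 kN

Buckling occurs about the weak axis: I_min = h·b³/12 = 105×48.7³/12 = 1.011×10^6 mm⁴ (b = 48.7 mm is the smaller dimension).
Effective length L_e = KL = 0.7×2.68 m = 1876 mm.
Euler critical load P_cr = π²EI/L_e² = π²×116000×1.011×10^6/1876² = 328800 N.
P_allow = P_cr/n = 328800/4.2 = 78280 N.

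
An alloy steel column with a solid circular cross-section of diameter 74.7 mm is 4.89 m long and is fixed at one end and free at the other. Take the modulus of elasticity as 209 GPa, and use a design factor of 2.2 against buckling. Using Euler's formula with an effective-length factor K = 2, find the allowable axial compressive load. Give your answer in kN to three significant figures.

P_allow = 15.0 kN

I = πd⁴/64 = π×74.7⁴/64 = 1.528×10^6 mm⁴.
Effective length L_e = KL = 2×4.89 m = 9780 mm.
Euler critical load P_cr = π²EI/L_e² = π²×209000×1.528×10^6/9780² = 32960 N.
P_allow = P_cr/n = 32960/2.2 = 14980 N.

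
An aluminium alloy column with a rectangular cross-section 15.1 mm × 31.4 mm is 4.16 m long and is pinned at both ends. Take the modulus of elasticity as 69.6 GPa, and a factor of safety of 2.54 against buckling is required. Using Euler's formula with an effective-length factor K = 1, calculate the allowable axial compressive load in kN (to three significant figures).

Buckling occurs about the weak axis: I_min = h·b³/12 = 31.4×15.1³/12 = 9009 mm⁴ (b = 15.1 mm is the smaller dimension).
Effective length L_e = KL = 1×4.16 m = 4160 mm.
Euler critical load P_cr = π²EI/L_e² = π²×69600×9009/4160² = 357.6 N.
P_allow = P_cr/n = 357.6/2.54 = 140.8 N.

P_allow = 0.141 kN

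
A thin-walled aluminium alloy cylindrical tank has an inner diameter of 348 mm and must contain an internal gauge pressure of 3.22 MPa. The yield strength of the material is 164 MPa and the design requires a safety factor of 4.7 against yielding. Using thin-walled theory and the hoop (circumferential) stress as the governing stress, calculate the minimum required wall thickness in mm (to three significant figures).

σ_allow = 164/4.7 = 34.89 MPa.
Hoop stress σ_h = pD/(2t), so t = pD/(2σ_allow) = 3.22×348/(2×34.89) = 16.06 mm.

t = 16.1 mm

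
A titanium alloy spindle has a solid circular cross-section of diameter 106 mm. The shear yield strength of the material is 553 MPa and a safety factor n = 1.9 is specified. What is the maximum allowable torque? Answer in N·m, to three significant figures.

T_allow = 68100 N·m

τ_allow = 553/1.9 = 291.1 MPa.
For a solid shaft T_allow = τ_allow·πd³/16; πd³/16 = π×106³/16 = 233900 mm³.
T_allow = 291.1×233900 = 6.806×10^7 N·mm = 68060 N·m.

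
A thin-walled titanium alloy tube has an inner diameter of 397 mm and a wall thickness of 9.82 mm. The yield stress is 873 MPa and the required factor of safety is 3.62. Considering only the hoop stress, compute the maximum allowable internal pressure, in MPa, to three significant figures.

σ_allow = 873/3.62 = 241.2 MPa.
σ_h = pD/(2t) → p_allow = 2σ_allow t/D = 2×241.2×9.82/397 = 11.93 MPa.

p_allow = 11.9 MPa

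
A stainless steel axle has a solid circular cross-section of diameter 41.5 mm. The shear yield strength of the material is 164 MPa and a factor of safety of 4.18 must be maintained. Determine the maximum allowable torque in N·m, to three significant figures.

T_allow = 551 N·m

τ_allow = 164/4.18 = 39.23 MPa.
For a solid shaft T_allow = τ_allow·πd³/16; πd³/16 = π×41.5³/16 = 14030 mm³.
T_allow = 39.23×14030 = 550600 N·mm = 550.6 N·m.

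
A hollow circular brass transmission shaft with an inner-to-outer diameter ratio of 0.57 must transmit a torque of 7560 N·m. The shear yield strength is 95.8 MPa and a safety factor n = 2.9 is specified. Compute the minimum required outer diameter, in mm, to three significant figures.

τ_allow = 95.8/2.9 = 33.03 MPa.
For a hollow shaft τ = 16T/[πd_o³(1−k⁴)] with k = 0.57, so 1−k⁴ = 0.8944.
d_o³ = 16T/[π τ_allow (1−k⁴)] = 16×7560000/(π×33.03×0.8944) = 1.303×10^6 mm³.
d_o = 109.2 mm.

d_o = 109 mm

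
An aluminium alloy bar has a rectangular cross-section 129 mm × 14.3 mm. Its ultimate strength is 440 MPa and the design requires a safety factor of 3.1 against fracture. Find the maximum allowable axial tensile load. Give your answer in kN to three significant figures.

σ_allow = 440/3.1 = 141.9 MPa.
A = 129×14.3 = 1845 mm².
F_allow = σ_allow × A = 141.9×1845 = 261800 N.

F_allow = 262 kN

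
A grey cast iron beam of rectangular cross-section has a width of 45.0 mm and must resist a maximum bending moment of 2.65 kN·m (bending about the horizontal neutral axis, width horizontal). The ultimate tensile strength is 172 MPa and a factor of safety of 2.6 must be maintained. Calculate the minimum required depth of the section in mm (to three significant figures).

σ_allow = 172/2.6 = 66.15 MPa.
For a rectangular section σ = 6M/(bh²), so h² = 6M/(b σ_allow) = 6×2650000/(45.0×66.15) = 5341 mm².
h = 73.08 mm.

h = 73.1 mm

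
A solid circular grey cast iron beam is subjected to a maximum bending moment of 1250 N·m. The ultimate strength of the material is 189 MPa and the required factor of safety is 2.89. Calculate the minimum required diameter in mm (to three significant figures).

d = 58.0 mm

σ_allow = 189/2.89 = 65.40 MPa.
For a solid circular section σ = 32M/(πd³), so d³ = 32M/(π σ_allow) = 32×1250000/(π×65.40) = 194700 mm³.
d = 57.96 mm.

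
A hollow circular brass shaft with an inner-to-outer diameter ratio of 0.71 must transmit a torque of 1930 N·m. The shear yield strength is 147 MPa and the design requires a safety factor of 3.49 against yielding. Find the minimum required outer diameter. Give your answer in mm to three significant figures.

τ_allow = 147/3.49 = 42.12 MPa.
For a hollow shaft τ = 16T/[πd_o³(1−k⁴)] with k = 0.71, so 1−k⁴ = 0.7459.
d_o³ = 16T/[π τ_allow (1−k⁴)] = 16×1930000/(π×42.12×0.7459) = 312900 mm³.
d_o = 67.89 mm.

d_o = 67.9 mm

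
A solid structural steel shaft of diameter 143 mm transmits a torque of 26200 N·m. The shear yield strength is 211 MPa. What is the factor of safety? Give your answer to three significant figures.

n = 4.62

τ = 16T/(πd³) = 16×2.6200×10^7/(π×143³) = 45.63 MPa.
n = τ_limit/τ = 211/45.63 = 4.624.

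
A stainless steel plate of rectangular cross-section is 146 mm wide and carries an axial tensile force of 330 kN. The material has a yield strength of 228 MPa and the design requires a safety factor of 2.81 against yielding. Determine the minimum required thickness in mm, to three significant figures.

σ_allow = 228/2.81 = 81.14 MPa.
Required area A = F/σ_allow = 330000/81.14 = 4067 mm².
t = A/w = 4067/146 = 27.86 mm.

t = 27.9 mm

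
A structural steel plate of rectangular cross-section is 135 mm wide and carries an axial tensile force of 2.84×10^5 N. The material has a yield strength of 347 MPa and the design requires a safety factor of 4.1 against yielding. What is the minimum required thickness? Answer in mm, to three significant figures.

σ_allow = 347/4.1 = 84.63 MPa.
Required area A = F/σ_allow = 284000/84.63 = 3356 mm².
t = A/w = 3356/135 = 24.86 mm.

t = 24.9 mm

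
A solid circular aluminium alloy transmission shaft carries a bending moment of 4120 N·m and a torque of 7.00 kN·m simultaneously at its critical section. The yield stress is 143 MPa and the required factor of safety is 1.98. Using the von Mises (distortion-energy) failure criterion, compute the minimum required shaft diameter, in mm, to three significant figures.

d = 101 mm

σ_allow = σ_y/n = 143/1.98 = 72.22 MPa.
For a solid shaft σ_b = 32M/(πd³) and τ = 16T/(πd³), so the von Mises stress is σ' = (16/πd³)·√(4M²+3T²).
√(4M²+3T²) = √(4×(4.120×10^6)² + 3×(7.000×10^6)²) = 1.466×10^7 N·mm.
d³ = 16×1.466×10^7/(π×72.22) = 1.034×10^6 mm³.
d = 101.1 mm.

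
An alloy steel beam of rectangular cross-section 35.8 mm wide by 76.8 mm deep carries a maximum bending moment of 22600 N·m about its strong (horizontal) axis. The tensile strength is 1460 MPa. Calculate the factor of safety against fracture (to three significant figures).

Section modulus S = bh²/6 = 35.8×76.8²/6 = 35190 mm³.
σ = M/S = 2.2600×10^7/35190 = 642.2 MPa.
n = 1460/642.2 = 2.274.

n = 2.27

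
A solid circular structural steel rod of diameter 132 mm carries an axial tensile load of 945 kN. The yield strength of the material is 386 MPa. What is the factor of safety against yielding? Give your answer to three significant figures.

n = 5.59

A = πd²/4 = 13680 mm².
σ = F/A = 945000/13680 = 69.05 MPa.
n = 386/69.05 = 5.590.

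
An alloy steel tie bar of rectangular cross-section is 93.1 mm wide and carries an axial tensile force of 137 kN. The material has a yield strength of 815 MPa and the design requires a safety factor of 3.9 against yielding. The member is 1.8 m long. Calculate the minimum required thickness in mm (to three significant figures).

t = 7.04 mm

σ_allow = 815/3.9 = 209.0 MPa.
Required area A = F/σ_allow = 137000/209.0 = 655.6 mm².
t = A/w = 655.6/93.1 = 7.042 mm.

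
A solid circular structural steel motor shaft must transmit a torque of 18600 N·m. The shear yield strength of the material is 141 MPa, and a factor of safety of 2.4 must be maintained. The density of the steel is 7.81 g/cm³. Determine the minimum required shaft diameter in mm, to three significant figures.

Allowable shear stress τ_allow = 141/2.4 = 58.75 MPa.
For a solid shaft τ = 16T/(πd³), so d³ = 16T/(π τ_allow) = 16×1.8600×10^7/(π×58.75) = 1.612×10^6 mm³.
d = (1.612×10^6)^(1/3) = 117.3 mm.

d = 117 mm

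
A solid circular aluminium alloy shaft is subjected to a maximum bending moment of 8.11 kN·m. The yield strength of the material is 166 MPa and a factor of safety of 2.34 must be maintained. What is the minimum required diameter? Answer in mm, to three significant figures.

d = 105 mm

σ_allow = 166/2.34 = 70.94 MPa.
For a solid circular section σ = 32M/(πd³), so d³ = 32M/(π σ_allow) = 32×8110000/(π×70.94) = 1.164×10^6 mm³.
d = 105.2 mm.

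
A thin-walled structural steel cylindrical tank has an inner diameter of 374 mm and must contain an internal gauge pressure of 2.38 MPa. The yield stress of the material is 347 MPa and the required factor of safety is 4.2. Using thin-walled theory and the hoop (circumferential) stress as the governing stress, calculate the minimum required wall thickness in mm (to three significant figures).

σ_allow = 347/4.2 = 82.62 MPa.
Hoop stress σ_h = pD/(2t), so t = pD/(2σ_allow) = 2.38×374/(2×82.62) = 5.387 mm.

t = 5.39 mm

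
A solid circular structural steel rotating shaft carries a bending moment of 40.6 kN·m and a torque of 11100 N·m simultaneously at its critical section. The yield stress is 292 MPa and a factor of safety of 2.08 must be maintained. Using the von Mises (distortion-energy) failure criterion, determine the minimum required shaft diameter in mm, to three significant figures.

d = 145 mm

σ_allow = σ_y/n = 292/2.08 = 140.4 MPa.
For a solid shaft σ_b = 32M/(πd³) and τ = 16T/(πd³), so the von Mises stress is σ' = (16/πd³)·√(4M²+3T²).
√(4M²+3T²) = √(4×(4.060×10^7)² + 3×(1.110×10^7)²) = 8.345×10^7 N·mm.
d³ = 16×8.345×10^7/(π×140.4) = 3.027×10^6 mm³.
d = 144.7 mm.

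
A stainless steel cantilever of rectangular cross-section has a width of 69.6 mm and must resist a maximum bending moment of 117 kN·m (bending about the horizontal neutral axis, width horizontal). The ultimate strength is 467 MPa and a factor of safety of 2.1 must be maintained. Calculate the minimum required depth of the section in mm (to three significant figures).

h = 213 mm

σ_allow = 467/2.1 = 222.4 MPa.
For a rectangular section σ = 6M/(bh²), so h² = 6M/(b σ_allow) = 6×1.1700×10^8/(69.6×222.4) = 45360 mm².
h = 213.0 mm.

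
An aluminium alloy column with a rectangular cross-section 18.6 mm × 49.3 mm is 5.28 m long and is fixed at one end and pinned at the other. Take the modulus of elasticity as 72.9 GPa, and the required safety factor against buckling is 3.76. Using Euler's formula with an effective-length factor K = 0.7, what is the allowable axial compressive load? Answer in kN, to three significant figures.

P_allow = 0.370 kN

Buckling occurs about the weak axis: I_min = h·b³/12 = 49.3×18.6³/12 = 26440 mm⁴ (b = 18.6 mm is the smaller dimension).
Effective length L_e = KL = 0.7×5.28 m = 3696 mm.
Euler critical load P_cr = π²EI/L_e² = π²×72900×26440/3696² = 1392 N.
P_allow = P_cr/n = 1392/3.76 = 370.3 N.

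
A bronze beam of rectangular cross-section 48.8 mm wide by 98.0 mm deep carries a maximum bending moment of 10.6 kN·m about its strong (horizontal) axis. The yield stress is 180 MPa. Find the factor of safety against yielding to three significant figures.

Section modulus S = bh²/6 = 48.8×98.0²/6 = 78110 mm³.
σ = M/S = 1.0600×10^7/78110 = 135.7 MPa.
n = 180/135.7 = 1.326.

n = 1.33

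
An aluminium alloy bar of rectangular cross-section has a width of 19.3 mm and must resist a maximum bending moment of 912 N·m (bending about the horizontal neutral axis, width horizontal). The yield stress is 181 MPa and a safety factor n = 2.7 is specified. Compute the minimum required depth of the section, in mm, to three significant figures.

σ_allow = 181/2.7 = 67.04 MPa.
For a rectangular section σ = 6M/(bh²), so h² = 6M/(b σ_allow) = 6×912000/(19.3×67.04) = 4229 mm².
h = 65.03 mm.

h = 65.0 mm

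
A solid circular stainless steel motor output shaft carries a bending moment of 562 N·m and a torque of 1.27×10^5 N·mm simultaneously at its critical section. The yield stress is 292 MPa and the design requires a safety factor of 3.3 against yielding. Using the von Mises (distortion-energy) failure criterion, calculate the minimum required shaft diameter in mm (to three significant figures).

d = 40.4 mm

σ_allow = σ_y/n = 292/3.3 = 88.48 MPa.
For a solid shaft σ_b = 32M/(πd³) and τ = 16T/(πd³), so the von Mises stress is σ' = (16/πd³)·√(4M²+3T²).
√(4M²+3T²) = √(4×(562000)² + 3×(127000)²) = 1.145×10^6 N·mm.
d³ = 16×1.145×10^6/(π×88.48) = 65920 mm³.
d = 40.40 mm.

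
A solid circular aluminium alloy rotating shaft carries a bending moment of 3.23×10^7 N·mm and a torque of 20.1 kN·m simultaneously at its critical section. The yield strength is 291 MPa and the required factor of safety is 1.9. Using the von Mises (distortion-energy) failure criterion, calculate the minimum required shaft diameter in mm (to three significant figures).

d = 135 mm

σ_allow = σ_y/n = 291/1.9 = 153.2 MPa.
For a solid shaft σ_b = 32M/(πd³) and τ = 16T/(πd³), so the von Mises stress is σ' = (16/πd³)·√(4M²+3T²).
√(4M²+3T²) = √(4×(3.230×10^7)² + 3×(2.010×10^7)²) = 7.338×10^7 N·mm.
d³ = 16×7.338×10^7/(π×153.2) = 2.440×10^6 mm³.
d = 134.6 mm.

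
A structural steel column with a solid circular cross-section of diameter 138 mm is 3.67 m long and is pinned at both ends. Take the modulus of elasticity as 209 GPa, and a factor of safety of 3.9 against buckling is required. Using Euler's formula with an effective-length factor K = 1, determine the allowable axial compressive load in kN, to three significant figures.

P_allow = 699 kN

I = πd⁴/64 = π×138⁴/64 = 1.780×10^7 mm⁴.
Effective length L_e = KL = 1×3.67 m = 3670 mm.
Euler critical load P_cr = π²EI/L_e² = π²×209000×1.780×10^7/3670² = 2.726×10^6 N.
P_allow = P_cr/n = 2.726×10^6/3.9 = 699100 N.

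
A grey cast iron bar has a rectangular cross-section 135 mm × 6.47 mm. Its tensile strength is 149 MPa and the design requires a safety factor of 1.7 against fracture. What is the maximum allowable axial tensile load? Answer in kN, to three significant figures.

σ_allow = 149/1.7 = 87.65 MPa.
A = 135×6.47 = 873.4 mm².
F_allow = σ_allow × A = 87.65×873.4 = 76560 N.

F_allow = 76.6 kN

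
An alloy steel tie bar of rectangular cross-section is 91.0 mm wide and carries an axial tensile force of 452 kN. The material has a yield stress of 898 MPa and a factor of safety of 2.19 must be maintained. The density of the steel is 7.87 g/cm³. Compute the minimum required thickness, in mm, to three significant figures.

t = 12.1 mm

σ_allow = 898/2.19 = 410.0 MPa.
Required area A = F/σ_allow = 452000/410.0 = 1102 mm².
t = A/w = 1102/91.0 = 12.11 mm.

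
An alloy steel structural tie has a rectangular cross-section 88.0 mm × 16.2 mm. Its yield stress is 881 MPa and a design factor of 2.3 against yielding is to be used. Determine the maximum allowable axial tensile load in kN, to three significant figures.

F_allow = 546 kN

σ_allow = 881/2.3 = 383.0 MPa.
A = 88.0×16.2 = 1426 mm².
F_allow = σ_allow × A = 383.0×1426 = 546100 N.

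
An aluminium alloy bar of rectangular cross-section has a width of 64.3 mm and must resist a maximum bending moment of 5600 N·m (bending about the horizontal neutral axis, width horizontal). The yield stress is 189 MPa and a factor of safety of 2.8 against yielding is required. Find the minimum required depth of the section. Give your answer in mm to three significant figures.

h = 88.0 mm

σ_allow = 189/2.8 = 67.50 MPa.
For a rectangular section σ = 6M/(bh²), so h² = 6M/(b σ_allow) = 6×5600000/(64.3×67.50) = 7741 mm².
h = 87.99 mm.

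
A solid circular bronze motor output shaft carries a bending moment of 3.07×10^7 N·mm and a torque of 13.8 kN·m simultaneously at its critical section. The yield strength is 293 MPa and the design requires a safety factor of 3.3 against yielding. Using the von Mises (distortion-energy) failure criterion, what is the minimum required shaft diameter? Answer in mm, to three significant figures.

σ_allow = σ_y/n = 293/3.3 = 88.79 MPa.
For a solid shaft σ_b = 32M/(πd³) and τ = 16T/(πd³), so the von Mises stress is σ' = (16/πd³)·√(4M²+3T²).
√(4M²+3T²) = √(4×(3.070×10^7)² + 3×(1.380×10^7)²) = 6.589×10^7 N·mm.
d³ = 16×6.589×10^7/(π×88.79) = 3.779×10^6 mm³.
d = 155.8 mm.

d = 156 mm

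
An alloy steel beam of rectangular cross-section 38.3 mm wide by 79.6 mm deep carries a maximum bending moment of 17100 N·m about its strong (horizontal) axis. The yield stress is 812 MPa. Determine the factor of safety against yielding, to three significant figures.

n = 1.92

Section modulus S = bh²/6 = 38.3×79.6²/6 = 40450 mm³.
σ = M/S = 1.7100×10^7/40450 = 422.8 MPa.
n = 812/422.8 = 1.921.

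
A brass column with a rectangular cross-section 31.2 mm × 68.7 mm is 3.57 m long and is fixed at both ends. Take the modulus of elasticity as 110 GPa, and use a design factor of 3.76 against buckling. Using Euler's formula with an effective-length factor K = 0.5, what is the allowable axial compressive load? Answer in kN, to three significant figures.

P_allow = 15.8 kN

Buckling occurs about the weak axis: I_min = h·b³/12 = 68.7×31.2³/12 = 173900 mm⁴ (b = 31.2 mm is the smaller dimension).
Effective length L_e = KL = 0.5×3.57 m = 1785 mm.
Euler critical load P_cr = π²EI/L_e² = π²×110000×173900/1785² = 59250 N.
P_allow = P_cr/n = 59250/3.76 = 15760 N.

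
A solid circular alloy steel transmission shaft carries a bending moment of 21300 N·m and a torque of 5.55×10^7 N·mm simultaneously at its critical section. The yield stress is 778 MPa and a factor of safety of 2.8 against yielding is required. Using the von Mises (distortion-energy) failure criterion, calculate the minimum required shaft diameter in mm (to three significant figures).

d = 124 mm

σ_allow = σ_y/n = 778/2.8 = 277.9 MPa.
For a solid shaft σ_b = 32M/(πd³) and τ = 16T/(πd³), so the von Mises stress is σ' = (16/πd³)·√(4M²+3T²).
√(4M²+3T²) = √(4×(2.130×10^7)² + 3×(5.550×10^7)²) = 1.051×10^8 N·mm.
d³ = 16×1.051×10^8/(π×277.9) = 1.927×10^6 mm³.
d = 124.4 mm.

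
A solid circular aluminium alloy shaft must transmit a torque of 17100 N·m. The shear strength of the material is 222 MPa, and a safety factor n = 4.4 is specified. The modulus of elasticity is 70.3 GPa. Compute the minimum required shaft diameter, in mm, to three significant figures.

d = 120 mm

Allowable shear stress τ_allow = 222/4.4 = 50.45 MPa.
For a solid shaft τ = 16T/(πd³), so d³ = 16T/(π τ_allow) = 16×1.7100×10^7/(π×50.45) = 1.726×10^6 mm³.
d = (1.726×10^6)^(1/3) = 120.0 mm.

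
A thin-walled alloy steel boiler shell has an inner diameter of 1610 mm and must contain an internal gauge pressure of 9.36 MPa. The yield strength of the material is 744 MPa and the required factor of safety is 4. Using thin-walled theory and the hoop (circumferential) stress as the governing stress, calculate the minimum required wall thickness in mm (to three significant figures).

σ_allow = 744/4 = 186.0 MPa.
Hoop stress σ_h = pD/(2t), so t = pD/(2σ_allow) = 9.36×1610/(2×186.0) = 40.51 mm.

t = 40.5 mm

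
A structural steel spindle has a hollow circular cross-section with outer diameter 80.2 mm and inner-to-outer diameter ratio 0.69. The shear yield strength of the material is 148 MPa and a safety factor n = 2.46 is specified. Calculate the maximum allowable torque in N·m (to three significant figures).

T_allow = 4710 N·m

τ_allow = 148/2.46 = 60.16 MPa.
For a hollow shaft T_allow = τ_allow·πd_o³(1−k⁴)/16 with 1−k⁴ = 0.7733, so πd_o³(1−k⁴)/16 = 78330 mm³.
T_allow = 60.16×78330 = 4.712×10^6 N·mm = 4712 N·m.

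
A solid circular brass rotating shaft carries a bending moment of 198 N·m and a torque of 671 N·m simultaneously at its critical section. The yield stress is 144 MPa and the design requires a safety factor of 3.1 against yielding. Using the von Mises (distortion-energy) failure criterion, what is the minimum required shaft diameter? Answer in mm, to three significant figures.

σ_allow = σ_y/n = 144/3.1 = 46.45 MPa.
For a solid shaft σ_b = 32M/(πd³) and τ = 16T/(πd³), so the von Mises stress is σ' = (16/πd³)·√(4M²+3T²).
√(4M²+3T²) = √(4×(198000)² + 3×(671000)²) = 1.228×10^6 N·mm.
d³ = 16×1.228×10^6/(π×46.45) = 134600 mm³.
d = 51.25 mm.

d = 51.3 mm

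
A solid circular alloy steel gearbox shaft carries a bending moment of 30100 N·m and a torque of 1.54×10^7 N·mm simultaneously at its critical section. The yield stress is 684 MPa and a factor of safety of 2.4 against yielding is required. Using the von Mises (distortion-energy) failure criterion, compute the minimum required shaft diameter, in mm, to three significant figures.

d = 106 mm

σ_allow = σ_y/n = 684/2.4 = 285.0 MPa.
For a solid shaft σ_b = 32M/(πd³) and τ = 16T/(πd³), so the von Mises stress is σ' = (16/πd³)·√(4M²+3T²).
√(4M²+3T²) = √(4×(3.010×10^7)² + 3×(1.540×10^7)²) = 6.584×10^7 N·mm.
d³ = 16×6.584×10^7/(π×285.0) = 1.177×10^6 mm³.
d = 105.6 mm.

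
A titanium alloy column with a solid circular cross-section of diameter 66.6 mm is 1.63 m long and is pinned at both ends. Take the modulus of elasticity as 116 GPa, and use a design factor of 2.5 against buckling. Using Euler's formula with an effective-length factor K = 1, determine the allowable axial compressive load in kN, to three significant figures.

I = πd⁴/64 = π×66.6⁴/64 = 965800 mm⁴.
Effective length L_e = KL = 1×1.63 m = 1630 mm.
Euler critical load P_cr = π²EI/L_e² = π²×116000×965800/1630² = 416100 N.
P_allow = P_cr/n = 416100/2.5 = 166500 N.

P_allow = 166 kN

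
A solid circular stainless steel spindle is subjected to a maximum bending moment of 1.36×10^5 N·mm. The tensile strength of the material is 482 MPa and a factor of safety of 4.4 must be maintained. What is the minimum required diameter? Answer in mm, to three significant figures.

d = 23.3 mm

σ_allow = 482/4.4 = 109.5 MPa.
For a solid circular section σ = 32M/(πd³), so d³ = 32M/(π σ_allow) = 32×136000/(π×109.5) = 12650 mm³.
d = 23.30 mm.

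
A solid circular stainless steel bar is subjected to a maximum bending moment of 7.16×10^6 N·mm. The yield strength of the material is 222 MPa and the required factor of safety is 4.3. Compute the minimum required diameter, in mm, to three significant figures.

σ_allow = 222/4.3 = 51.63 MPa.
For a solid circular section σ = 32M/(πd³), so d³ = 32M/(π σ_allow) = 32×7160000/(π×51.63) = 1.413×10^6 mm³.
d = 112.2 mm.

d = 112 mm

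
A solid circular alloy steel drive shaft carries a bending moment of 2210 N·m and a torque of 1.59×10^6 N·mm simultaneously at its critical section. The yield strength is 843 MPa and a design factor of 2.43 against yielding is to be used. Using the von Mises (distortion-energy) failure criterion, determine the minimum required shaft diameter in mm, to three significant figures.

σ_allow = σ_y/n = 843/2.43 = 346.9 MPa.
For a solid shaft σ_b = 32M/(πd³) and τ = 16T/(πd³), so the von Mises stress is σ' = (16/πd³)·√(4M²+3T²).
√(4M²+3T²) = √(4×(2.210×10^6)² + 3×(1.590×10^6)²) = 5.208×10^6 N·mm.
d³ = 16×5.208×10^6/(π×346.9) = 76450 mm³.
d = 42.44 mm.

d = 42.4 mm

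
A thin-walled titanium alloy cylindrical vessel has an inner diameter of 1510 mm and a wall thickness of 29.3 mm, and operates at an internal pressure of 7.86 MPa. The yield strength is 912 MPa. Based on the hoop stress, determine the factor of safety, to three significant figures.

σ_h = pD/(2t) = 7.86×1510/(2×29.3) = 202.5 MPa.
n = 912/202.5 = 4.503.

n = 4.50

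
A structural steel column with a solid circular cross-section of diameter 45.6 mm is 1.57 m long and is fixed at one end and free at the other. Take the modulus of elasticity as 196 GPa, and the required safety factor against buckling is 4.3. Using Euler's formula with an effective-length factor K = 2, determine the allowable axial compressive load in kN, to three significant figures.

P_allow = 9.68 kN

I = πd⁴/64 = π×45.6⁴/64 = 212200 mm⁴.
Effective length L_e = KL = 2×1.57 m = 3140 mm.
Euler critical load P_cr = π²EI/L_e² = π²×196000×212200/3140² = 41640 N.
P_allow = P_cr/n = 41640/4.3 = 9684 N.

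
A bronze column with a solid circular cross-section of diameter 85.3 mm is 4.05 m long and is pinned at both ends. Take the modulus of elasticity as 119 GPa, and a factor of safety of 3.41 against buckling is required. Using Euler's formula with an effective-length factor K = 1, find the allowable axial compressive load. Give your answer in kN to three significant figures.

I = πd⁴/64 = π×85.3⁴/64 = 2.599×10^6 mm⁴.
Effective length L_e = KL = 1×4.05 m = 4050 mm.
Euler critical load P_cr = π²EI/L_e² = π²×119000×2.599×10^6/4050² = 186100 N.
P_allow = P_cr/n = 186100/3.41 = 54570 N.

P_allow = 54.6 kN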